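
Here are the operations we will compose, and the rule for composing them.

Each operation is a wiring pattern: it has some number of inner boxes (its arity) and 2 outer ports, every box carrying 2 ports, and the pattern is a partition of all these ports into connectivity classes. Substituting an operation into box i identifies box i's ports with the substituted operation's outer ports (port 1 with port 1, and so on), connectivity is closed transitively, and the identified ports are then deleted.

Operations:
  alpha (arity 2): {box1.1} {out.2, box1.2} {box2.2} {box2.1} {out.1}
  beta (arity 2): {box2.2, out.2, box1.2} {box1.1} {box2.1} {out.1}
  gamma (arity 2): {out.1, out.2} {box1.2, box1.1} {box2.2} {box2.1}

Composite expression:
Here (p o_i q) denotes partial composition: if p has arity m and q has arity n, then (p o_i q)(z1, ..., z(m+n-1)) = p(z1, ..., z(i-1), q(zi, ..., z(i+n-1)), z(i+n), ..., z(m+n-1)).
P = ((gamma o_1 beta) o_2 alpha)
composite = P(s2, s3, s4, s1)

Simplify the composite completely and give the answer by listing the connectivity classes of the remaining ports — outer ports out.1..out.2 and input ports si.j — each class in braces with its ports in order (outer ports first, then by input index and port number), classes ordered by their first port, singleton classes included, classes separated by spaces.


{out.1, out.2} {s1.1} {s1.2} {s2.1} {s2.2, s3.2} {s3.1} {s4.1} {s4.2}

Treat the ports identified at gamma as solder joints: merge, then drop.
stage alpha: inputs (s3, s4), connectivity {out.1} {out.2, s3.2} {s3.1} {s4.1} {s4.2}, out.j its boundary
stage beta: inputs (s2, s3, s4), connectivity {out.1} {out.2, s2.2, s3.2} {s2.1} {s3.1} {s4.1} {s4.2}, out.j its boundary
stage gamma: inputs (s2, s3, s4, s1), connectivity {out.1, out.2} {s1.1} {s1.2} {s2.1} {s2.2, s3.2} {s3.1} {s4.1} {s4.2}, out.j its boundary


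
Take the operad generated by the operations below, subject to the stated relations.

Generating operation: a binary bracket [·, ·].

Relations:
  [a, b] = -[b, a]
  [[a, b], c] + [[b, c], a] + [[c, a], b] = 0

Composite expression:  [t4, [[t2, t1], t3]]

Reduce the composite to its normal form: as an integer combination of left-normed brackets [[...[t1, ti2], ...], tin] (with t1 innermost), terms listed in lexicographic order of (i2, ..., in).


[[[t1, t2], t3], t4]

Expand each bracket as ab - ba; the t1-initial words give the coefficients.
Composite bracket: [t4, [[t2, t1], t3]]
Under [a, b] = ab - ba we get 8 signed associative words (2^3 = 8).
Keep just the words that open with t1:
  from t1t2t3t4, sign +1: term +[[[t1, t2], t3], t4]


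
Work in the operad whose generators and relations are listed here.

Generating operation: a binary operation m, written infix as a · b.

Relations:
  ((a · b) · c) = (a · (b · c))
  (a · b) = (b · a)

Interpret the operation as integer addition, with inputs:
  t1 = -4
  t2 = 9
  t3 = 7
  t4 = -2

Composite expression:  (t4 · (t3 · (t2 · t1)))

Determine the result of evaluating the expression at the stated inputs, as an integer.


(t2 · t1) = 5
(t3 · (t2 · t1)) = 12
(t4 · (t3 · (t2 · t1))) = 10

10


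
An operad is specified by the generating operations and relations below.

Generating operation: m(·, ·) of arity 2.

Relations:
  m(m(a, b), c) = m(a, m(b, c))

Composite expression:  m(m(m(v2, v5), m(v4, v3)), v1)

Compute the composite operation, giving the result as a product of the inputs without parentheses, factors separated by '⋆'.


v2 ⋆ v5 ⋆ v4 ⋆ v3 ⋆ v1

Associativity of m dissolves the nesting; only the v-input order survives.
m(v2, v5) collapses to v2 ⋆ v5
m(v4, v3) collapses to v4 ⋆ v3
m(m(v2, v5), m(v4, v3)) collapses to v2 ⋆ v5 ⋆ v4 ⋆ v3
m(m(m(v2, v5), m(v4, v3)), v1) collapses to v2 ⋆ v5 ⋆ v4 ⋆ v3 ⋆ v1


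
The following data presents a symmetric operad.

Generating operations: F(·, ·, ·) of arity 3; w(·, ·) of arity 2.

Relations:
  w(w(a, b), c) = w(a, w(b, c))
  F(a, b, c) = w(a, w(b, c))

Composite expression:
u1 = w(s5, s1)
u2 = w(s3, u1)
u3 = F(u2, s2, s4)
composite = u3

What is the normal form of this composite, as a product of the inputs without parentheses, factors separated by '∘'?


s3 ∘ s5 ∘ s1 ∘ s2 ∘ s4

Under associativity of F, the answer is the s's in reading order.
w(s5, s1) flattens to s5 ∘ s1
w(s3, w(s5, s1)) flattens to s3 ∘ s5 ∘ s1
F(w(s3, w(s5, s1)), s2, s4) flattens to s3 ∘ s5 ∘ s1 ∘ s2 ∘ s4


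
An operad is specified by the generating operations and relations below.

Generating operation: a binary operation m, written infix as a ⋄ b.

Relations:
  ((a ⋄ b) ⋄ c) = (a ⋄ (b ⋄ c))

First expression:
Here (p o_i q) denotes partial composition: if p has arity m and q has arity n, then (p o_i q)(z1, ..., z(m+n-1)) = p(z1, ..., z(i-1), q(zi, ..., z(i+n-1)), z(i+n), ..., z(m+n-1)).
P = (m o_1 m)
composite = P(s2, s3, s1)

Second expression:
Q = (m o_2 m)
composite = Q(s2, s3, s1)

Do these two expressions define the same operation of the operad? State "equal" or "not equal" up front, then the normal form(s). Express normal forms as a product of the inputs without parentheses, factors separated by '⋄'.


Normal form of the first expression: s2 ⋄ s3 ⋄ s1
Normal form of the second expression: s2 ⋄ s3 ⋄ s1
Same normal form: equal.

equal; the common form is s2 ⋄ s3 ⋄ s1


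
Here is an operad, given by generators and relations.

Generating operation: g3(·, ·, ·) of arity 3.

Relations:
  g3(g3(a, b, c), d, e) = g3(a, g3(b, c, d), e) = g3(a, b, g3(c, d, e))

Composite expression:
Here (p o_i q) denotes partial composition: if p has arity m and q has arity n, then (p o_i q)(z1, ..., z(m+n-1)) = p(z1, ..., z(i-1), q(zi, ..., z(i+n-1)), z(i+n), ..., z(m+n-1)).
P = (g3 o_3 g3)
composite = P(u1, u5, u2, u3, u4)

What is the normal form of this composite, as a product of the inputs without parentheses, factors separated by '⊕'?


Under associativity of g3, the answer is the u's in reading order.
g3(u2, u3, u4) collapses to u2 ⊕ u3 ⊕ u4
g3(u1, u5, g3(u2, u3, u4)) collapses to u1 ⊕ u5 ⊕ u2 ⊕ u3 ⊕ u4

u1 ⊕ u5 ⊕ u2 ⊕ u3 ⊕ u4


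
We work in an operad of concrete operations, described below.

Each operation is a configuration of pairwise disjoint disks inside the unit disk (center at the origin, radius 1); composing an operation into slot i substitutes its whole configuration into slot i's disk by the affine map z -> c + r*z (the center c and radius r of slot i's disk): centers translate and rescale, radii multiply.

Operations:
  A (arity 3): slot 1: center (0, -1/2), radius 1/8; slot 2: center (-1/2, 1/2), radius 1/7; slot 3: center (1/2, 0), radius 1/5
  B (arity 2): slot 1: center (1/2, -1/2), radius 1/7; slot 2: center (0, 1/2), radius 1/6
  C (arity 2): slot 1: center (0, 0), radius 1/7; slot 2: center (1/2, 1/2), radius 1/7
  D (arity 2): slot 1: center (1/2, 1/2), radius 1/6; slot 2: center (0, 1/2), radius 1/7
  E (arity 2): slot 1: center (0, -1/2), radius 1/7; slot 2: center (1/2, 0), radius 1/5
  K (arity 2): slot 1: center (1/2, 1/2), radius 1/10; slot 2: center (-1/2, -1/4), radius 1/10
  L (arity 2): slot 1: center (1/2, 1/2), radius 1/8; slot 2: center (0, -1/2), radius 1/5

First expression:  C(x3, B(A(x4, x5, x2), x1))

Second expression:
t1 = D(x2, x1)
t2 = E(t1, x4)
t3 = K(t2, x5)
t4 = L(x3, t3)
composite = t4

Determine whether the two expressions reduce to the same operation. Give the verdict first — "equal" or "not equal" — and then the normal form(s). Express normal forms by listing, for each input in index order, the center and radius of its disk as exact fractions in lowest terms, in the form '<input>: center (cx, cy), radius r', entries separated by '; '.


not equal; the first gives x1: center (1/2, 4/7), radius 1/42; x2: center (57/98, 3/7), radius 1/245; x3: center (0, 0), radius 1/7; x4: center (4/7, 41/98), radius 1/392; x5: center (55/98, 43/98), radius 1/343 and the second x1: center (1/10, -143/350), radius 1/2450; x2: center (71/700, -143/350), radius 1/2100; x3: center (1/2, 1/2), radius 1/8; x4: center (11/100, -2/5), radius 1/250; x5: center (-1/10, -11/20), radius 1/50

Reducing the first expression gives x1: center (1/2, 4/7), radius 1/42; x2: center (57/98, 3/7), radius 1/245; x3: center (0, 0), radius 1/7; x4: center (4/7, 41/98), radius 1/392; x5: center (55/98, 43/98), radius 1/343
Reducing the second expression gives x1: center (1/10, -143/350), radius 1/2450; x2: center (71/700, -143/350), radius 1/2100; x3: center (1/2, 1/2), radius 1/8; x4: center (11/100, -2/5), radius 1/250; x5: center (-1/10, -11/20), radius 1/50
They disagree, so not equal.


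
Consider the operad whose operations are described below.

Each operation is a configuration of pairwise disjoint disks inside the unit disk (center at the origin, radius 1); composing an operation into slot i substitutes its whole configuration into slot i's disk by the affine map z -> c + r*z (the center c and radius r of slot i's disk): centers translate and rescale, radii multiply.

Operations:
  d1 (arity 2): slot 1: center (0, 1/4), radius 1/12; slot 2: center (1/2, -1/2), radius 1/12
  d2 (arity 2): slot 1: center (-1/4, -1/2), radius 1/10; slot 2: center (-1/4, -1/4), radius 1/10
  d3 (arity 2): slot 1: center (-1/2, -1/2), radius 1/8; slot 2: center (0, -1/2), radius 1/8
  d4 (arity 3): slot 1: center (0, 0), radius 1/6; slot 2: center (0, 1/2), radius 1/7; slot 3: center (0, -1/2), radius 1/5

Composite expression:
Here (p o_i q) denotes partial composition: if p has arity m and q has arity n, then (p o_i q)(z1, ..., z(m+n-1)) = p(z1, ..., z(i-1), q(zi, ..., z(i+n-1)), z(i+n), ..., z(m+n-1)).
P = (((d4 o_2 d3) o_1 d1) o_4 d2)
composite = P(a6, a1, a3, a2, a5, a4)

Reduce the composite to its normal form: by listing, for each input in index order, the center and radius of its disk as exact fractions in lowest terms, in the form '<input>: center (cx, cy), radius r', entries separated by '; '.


Follow each a-input down from d4: c' goes to c + r*c', radius to r*r'.
for a6, the 2-step affine chain lands on center (0, 1/24), radius 1/72
for a1, the 2-step affine chain lands on center (1/12, -1/12), radius 1/72
for a3, the 2-step affine chain lands on center (-1/14, 3/7), radius 1/56
for a2, the 3-step affine chain lands on center (-1/224, 47/112), radius 1/560
for a5, the 3-step affine chain lands on center (-1/224, 95/224), radius 1/560
for a4, the 1-step affine chain lands on center (0, -1/2), radius 1/5

a1: center (1/12, -1/12), radius 1/72; a2: center (-1/224, 47/112), radius 1/560; a3: center (-1/14, 3/7), radius 1/56; a4: center (0, -1/2), radius 1/5; a5: center (-1/224, 95/224), radius 1/560; a6: center (0, 1/24), radius 1/72


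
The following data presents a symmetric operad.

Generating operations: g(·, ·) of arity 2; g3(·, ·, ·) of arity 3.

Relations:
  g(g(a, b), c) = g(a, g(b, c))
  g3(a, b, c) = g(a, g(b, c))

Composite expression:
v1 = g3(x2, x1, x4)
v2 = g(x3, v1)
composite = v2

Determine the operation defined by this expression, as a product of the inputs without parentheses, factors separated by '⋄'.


x3 ⋄ x2 ⋄ x1 ⋄ x4

The g-tree's shape is irrelevant; the x-reading-order decides.
g3(x2, x1, x4) spells out as x2 ⋄ x1 ⋄ x4
g(x3, g3(x2, x1, x4)) spells out as x3 ⋄ x2 ⋄ x1 ⋄ x4


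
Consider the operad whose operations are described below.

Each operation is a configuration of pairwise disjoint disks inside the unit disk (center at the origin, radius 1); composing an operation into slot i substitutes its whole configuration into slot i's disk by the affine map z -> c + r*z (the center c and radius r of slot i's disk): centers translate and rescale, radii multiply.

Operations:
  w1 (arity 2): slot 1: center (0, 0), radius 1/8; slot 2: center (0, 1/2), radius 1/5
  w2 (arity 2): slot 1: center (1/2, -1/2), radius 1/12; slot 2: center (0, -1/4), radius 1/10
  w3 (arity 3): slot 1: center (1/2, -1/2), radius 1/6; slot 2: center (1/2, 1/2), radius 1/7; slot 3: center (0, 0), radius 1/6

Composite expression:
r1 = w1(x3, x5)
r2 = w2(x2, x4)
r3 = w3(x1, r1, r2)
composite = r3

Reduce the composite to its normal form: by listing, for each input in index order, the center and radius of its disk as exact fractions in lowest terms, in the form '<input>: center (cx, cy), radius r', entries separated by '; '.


x1: center (1/2, -1/2), radius 1/6; x2: center (1/12, -1/12), radius 1/72; x3: center (1/2, 1/2), radius 1/56; x4: center (0, -1/24), radius 1/60; x5: center (1/2, 4/7), radius 1/35

Follow each x-input down from w3: c' goes to c + r*c', radius to r*r'.
x1 passes through 1 substitution, ending at center (1/2, -1/2), radius 1/6
x3 passes through 2 substitutions, ending at center (1/2, 1/2), radius 1/56
x5 passes through 2 substitutions, ending at center (1/2, 4/7), radius 1/35
x2 passes through 2 substitutions, ending at center (1/12, -1/12), radius 1/72
x4 passes through 2 substitutions, ending at center (0, -1/24), radius 1/60


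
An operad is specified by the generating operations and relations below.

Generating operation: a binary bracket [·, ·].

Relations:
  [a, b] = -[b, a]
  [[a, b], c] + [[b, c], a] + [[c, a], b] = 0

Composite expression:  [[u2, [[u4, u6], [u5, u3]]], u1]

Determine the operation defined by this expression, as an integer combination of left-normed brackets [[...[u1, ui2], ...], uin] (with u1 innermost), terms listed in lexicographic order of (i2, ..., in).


-[[[[[u1, u2], u3], u5], u4], u6] + [[[[[u1, u2], u3], u5], u6], u4] + [[[[[u1, u2], u4], u6], u3], u5] - [[[[[u1, u2], u4], u6], u5], u3] + [[[[[u1, u2], u5], u3], u4], u6] - [[[[[u1, u2], u5], u3], u6], u4] - [[[[[u1, u2], u6], u4], u3], u5] + [[[[[u1, u2], u6], u4], u5], u3] + [[[[[u1, u3], u5], u4], u6], u2] - [[[[[u1, u3], u5], u6], u4], u2] - [[[[[u1, u4], u6], u3], u5], u2] + [[[[[u1, u4], u6], u5], u3], u2] - [[[[[u1, u5], u3], u4], u6], u2] + [[[[[u1, u5], u3], u6], u4], u2] + [[[[[u1, u6], u4], u3], u5], u2] - [[[[[u1, u6], u4], u5], u3], u2]

Antisymmetry and Jacobi reduce to u1-anchored left-normed brackets.
Composite bracket: [[u2, [[u4, u6], [u5, u3]]], u1]
Under [a, b] = ab - ba we get 32 signed associative words (2^5 = 32).
Only words starting with u1 matter:
  u1u2u3u5u4u6 appears with sign -1, giving the term -[[[[[u1, u2], u3], u5], u4], u6]
  u1u2u3u5u6u4 appears with sign +1, giving the term +[[[[[u1, u2], u3], u5], u6], u4]
  u1u2u4u6u3u5 appears with sign +1, giving the term +[[[[[u1, u2], u4], u6], u3], u5]
  u1u2u4u6u5u3 appears with sign -1, giving the term -[[[[[u1, u2], u4], u6], u5], u3]
  u1u2u5u3u4u6 appears with sign +1, giving the term +[[[[[u1, u2], u5], u3], u4], u6]
  u1u2u5u3u6u4 appears with sign -1, giving the term -[[[[[u1, u2], u5], u3], u6], u4]
  u1u2u6u4u3u5 appears with sign -1, giving the term -[[[[[u1, u2], u6], u4], u3], u5]
  u1u2u6u4u5u3 appears with sign +1, giving the term +[[[[[u1, u2], u6], u4], u5], u3]
  u1u3u5u4u6u2 appears with sign +1, giving the term +[[[[[u1, u3], u5], u4], u6], u2]
  u1u3u5u6u4u2 appears with sign -1, giving the term -[[[[[u1, u3], u5], u6], u4], u2]
  u1u4u6u3u5u2 appears with sign -1, giving the term -[[[[[u1, u4], u6], u3], u5], u2]
  u1u4u6u5u3u2 appears with sign +1, giving the term +[[[[[u1, u4], u6], u5], u3], u2]
  u1u5u3u4u6u2 appears with sign -1, giving the term -[[[[[u1, u5], u3], u4], u6], u2]
  u1u5u3u6u4u2 appears with sign +1, giving the term +[[[[[u1, u5], u3], u6], u4], u2]
  u1u6u4u3u5u2 appears with sign +1, giving the term +[[[[[u1, u6], u4], u3], u5], u2]
  u1u6u4u5u3u2 appears with sign -1, giving the term -[[[[[u1, u6], u4], u5], u3], u2]


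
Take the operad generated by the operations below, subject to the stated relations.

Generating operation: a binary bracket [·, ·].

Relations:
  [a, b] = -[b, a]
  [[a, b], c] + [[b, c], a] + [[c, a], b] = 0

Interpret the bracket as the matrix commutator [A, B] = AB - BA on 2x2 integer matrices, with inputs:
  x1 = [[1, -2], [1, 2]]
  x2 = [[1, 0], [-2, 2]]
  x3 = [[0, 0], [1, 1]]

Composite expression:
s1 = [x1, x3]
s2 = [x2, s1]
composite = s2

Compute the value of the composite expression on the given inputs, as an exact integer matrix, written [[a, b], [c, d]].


[x1, x3] = [[-2, -2], [0, 2]]
[x2, [x1, x3]] = [[-4, 2], [8, 4]]

[[-4, 2], [8, 4]]


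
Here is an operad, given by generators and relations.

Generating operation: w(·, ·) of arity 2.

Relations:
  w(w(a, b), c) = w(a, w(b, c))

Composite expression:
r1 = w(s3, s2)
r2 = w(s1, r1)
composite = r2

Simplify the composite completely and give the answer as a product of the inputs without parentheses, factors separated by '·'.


Associativity of w dissolves the nesting; only the s-input order survives.
w(s3, s2) flattens to s3 · s2
w(s1, w(s3, s2)) flattens to s1 · s3 · s2

s1 · s3 · s2


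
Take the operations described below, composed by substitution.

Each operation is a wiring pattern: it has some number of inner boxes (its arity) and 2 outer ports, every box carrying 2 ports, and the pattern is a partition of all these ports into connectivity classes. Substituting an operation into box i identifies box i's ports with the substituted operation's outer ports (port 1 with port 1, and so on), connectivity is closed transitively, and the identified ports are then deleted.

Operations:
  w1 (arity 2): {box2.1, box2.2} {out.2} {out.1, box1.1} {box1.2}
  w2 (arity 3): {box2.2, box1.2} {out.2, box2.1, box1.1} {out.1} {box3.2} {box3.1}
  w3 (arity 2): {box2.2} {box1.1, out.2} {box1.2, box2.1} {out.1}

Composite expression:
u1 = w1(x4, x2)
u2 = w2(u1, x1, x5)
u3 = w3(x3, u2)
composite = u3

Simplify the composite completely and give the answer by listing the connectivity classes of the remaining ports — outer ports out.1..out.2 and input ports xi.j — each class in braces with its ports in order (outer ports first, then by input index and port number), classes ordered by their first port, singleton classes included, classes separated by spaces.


Two ports join when wires chain via w3-identified ports.
composing w1 on (x4, x2), with out.j its own outer ports: {out.1, x4.1} {out.2} {x2.1, x2.2} {x4.2}
composing w2 on (x4, x2, x1, x5), with out.j its own outer ports: {out.1} {out.2, x1.1, x4.1} {x1.2} {x2.1, x2.2} {x4.2} {x5.1} {x5.2}
composing w3 on (x3, x4, x2, x1, x5), with out.j its own outer ports: {out.1} {out.2, x3.1} {x1.1, x4.1} {x1.2} {x2.1, x2.2} {x3.2} {x4.2} {x5.1} {x5.2}

{out.1} {out.2, x3.1} {x1.1, x4.1} {x1.2} {x2.1, x2.2} {x3.2} {x4.2} {x5.1} {x5.2}


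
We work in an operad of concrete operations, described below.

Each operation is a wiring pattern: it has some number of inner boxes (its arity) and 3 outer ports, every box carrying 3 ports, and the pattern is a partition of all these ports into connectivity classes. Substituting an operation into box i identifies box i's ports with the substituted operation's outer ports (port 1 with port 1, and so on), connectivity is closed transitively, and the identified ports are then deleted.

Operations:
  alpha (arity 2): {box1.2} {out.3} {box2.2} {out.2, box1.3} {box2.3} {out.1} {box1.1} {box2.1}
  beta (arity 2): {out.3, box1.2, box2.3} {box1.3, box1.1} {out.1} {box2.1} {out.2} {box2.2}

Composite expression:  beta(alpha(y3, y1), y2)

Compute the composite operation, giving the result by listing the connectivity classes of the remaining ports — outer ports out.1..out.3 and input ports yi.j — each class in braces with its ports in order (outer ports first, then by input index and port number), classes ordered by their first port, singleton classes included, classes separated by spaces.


{out.1} {out.2} {out.3, y2.3, y3.3} {y1.1} {y1.2} {y1.3} {y2.1} {y2.2} {y3.1} {y3.2}

Reachability decides: close wires over beta-identified ports.
alpha over (y3, y1) gives {out.1} {out.2, y3.3} {out.3} {y1.1} {y1.2} {y1.3} {y3.1} {y3.2}, out.j being that stage's outer ports
beta over (y3, y1, y2) gives {out.1} {out.2} {out.3, y2.3, y3.3} {y1.1} {y1.2} {y1.3} {y2.1} {y2.2} {y3.1} {y3.2}, out.j being that stage's outer ports


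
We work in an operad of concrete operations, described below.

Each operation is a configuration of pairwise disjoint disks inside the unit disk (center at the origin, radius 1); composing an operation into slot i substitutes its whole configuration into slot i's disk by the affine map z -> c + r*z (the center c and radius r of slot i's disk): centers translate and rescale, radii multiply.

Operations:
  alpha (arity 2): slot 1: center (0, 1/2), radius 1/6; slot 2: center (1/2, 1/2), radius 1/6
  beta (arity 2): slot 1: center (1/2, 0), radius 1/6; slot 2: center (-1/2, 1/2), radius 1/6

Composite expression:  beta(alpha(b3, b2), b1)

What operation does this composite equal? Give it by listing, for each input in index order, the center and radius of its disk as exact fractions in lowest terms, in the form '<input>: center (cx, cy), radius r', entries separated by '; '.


Affine substitution under beta: radii multiply and b-centers shift.
input b3: composing its 2 substitution steps yields center (1/2, 1/12), radius 1/36
input b2: composing its 2 substitution steps yields center (7/12, 1/12), radius 1/36
input b1: composing its 1 substitution step yields center (-1/2, 1/2), radius 1/6

b1: center (-1/2, 1/2), radius 1/6; b2: center (7/12, 1/12), radius 1/36; b3: center (1/2, 1/12), radius 1/36


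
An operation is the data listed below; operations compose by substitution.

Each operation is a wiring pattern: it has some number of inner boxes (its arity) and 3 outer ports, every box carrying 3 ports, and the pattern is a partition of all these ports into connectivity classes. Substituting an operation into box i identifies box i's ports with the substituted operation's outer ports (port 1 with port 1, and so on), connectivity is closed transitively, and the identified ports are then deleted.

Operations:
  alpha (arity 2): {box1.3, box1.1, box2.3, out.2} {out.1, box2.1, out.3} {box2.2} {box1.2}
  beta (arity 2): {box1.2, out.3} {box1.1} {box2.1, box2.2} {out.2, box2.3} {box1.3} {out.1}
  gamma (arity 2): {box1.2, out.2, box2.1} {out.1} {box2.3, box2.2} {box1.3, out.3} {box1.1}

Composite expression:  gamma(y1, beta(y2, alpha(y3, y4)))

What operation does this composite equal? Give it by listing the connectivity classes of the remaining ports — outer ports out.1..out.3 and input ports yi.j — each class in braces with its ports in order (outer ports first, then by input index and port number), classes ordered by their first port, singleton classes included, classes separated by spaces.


After gluing at gamma, chains via deleted ports link the y-ports.
stage alpha: inputs (y3, y4), connectivity {out.1, out.3, y4.1} {out.2, y3.1, y3.3, y4.3} {y3.2} {y4.2}, out.j its boundary
stage beta: inputs (y2, y3, y4), connectivity {out.1} {out.2, y3.1, y3.3, y4.1, y4.3} {out.3, y2.2} {y2.1} {y2.3} {y3.2} {y4.2}, out.j its boundary
stage gamma: inputs (y1, y2, y3, y4), connectivity {out.1} {out.2, y1.2} {out.3, y1.3} {y1.1} {y2.1} {y2.2, y3.1, y3.3, y4.1, y4.3} {y2.3} {y3.2} {y4.2}, out.j its boundary

{out.1} {out.2, y1.2} {out.3, y1.3} {y1.1} {y2.1} {y2.2, y3.1, y3.3, y4.1, y4.3} {y2.3} {y3.2} {y4.2}


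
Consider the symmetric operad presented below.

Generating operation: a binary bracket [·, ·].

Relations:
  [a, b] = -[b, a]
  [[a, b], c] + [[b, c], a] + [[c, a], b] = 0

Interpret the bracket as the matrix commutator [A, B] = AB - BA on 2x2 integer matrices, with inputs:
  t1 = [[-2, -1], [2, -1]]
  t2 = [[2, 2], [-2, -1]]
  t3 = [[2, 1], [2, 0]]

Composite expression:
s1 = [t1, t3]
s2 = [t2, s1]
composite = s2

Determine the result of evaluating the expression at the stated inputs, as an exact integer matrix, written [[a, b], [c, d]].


[[14, 19], [-2, -14]]

[t1, t3] = [[-4, 1], [6, 4]]
[t2, [t1, t3]] = [[14, 19], [-2, -14]]


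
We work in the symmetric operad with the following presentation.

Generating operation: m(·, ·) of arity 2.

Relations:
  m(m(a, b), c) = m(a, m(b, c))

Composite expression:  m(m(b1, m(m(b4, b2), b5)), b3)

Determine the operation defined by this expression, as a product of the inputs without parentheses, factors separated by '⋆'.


Every regrouping of m is equal, so read the b-inputs in written order.
m(b4, b2) flattens to b4 ⋆ b2
m(m(b4, b2), b5) flattens to b4 ⋆ b2 ⋆ b5
m(b1, m(m(b4, b2), b5)) flattens to b1 ⋆ b4 ⋆ b2 ⋆ b5
m(m(b1, m(m(b4, b2), b5)), b3) flattens to b1 ⋆ b4 ⋆ b2 ⋆ b5 ⋆ b3

b1 ⋆ b4 ⋆ b2 ⋆ b5 ⋆ b3


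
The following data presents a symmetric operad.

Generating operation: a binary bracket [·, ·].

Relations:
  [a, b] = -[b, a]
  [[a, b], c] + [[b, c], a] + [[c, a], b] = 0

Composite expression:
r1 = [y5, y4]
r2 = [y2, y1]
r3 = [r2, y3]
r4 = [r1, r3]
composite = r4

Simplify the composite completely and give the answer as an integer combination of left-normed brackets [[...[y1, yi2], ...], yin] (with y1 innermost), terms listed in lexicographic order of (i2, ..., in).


-[[[[y1, y2], y3], y4], y5] + [[[[y1, y2], y3], y5], y4]


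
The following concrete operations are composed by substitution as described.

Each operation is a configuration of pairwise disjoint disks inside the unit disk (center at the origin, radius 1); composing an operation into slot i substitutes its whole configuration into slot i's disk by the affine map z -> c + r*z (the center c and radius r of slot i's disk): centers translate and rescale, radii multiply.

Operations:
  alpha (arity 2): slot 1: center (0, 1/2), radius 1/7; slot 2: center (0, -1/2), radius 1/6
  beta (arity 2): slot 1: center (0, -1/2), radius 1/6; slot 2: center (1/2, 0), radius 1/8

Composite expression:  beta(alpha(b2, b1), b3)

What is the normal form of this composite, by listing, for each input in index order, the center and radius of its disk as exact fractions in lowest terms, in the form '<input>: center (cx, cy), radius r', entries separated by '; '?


Below beta, radii multiply path by path; the b-disk centers shift.
input b2: composing its 2 substitution steps yields center (0, -5/12), radius 1/42
input b1: composing its 2 substitution steps yields center (0, -7/12), radius 1/36
input b3: composing its 1 substitution step yields center (1/2, 0), radius 1/8

b1: center (0, -7/12), radius 1/36; b2: center (0, -5/12), radius 1/42; b3: center (1/2, 0), radius 1/8


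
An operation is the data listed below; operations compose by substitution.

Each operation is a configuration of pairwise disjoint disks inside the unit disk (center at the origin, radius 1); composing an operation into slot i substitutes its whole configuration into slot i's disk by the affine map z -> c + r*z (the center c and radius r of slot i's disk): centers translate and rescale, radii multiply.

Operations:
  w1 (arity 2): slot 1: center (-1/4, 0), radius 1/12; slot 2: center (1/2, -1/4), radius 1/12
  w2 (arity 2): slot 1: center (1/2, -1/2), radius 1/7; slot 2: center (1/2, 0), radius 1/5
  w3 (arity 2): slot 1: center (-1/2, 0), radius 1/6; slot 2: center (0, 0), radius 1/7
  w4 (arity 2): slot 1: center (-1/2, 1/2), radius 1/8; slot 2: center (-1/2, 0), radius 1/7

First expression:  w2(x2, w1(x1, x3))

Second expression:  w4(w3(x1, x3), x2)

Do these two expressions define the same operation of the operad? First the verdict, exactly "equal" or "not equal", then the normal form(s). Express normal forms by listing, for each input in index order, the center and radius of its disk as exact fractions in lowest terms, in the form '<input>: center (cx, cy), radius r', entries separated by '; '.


not equal; first: x1: center (9/20, 0), radius 1/60; x2: center (1/2, -1/2), radius 1/7; x3: center (3/5, -1/20), radius 1/60; second: x1: center (-9/16, 1/2), radius 1/48; x2: center (-1/2, 0), radius 1/7; x3: center (-1/2, 1/2), radius 1/56

In normal form, the first expression is x1: center (9/20, 0), radius 1/60; x2: center (1/2, -1/2), radius 1/7; x3: center (3/5, -1/20), radius 1/60
In normal form, the second expression is x1: center (-9/16, 1/2), radius 1/48; x2: center (-1/2, 0), radius 1/7; x3: center (-1/2, 1/2), radius 1/56
They disagree, so not equal.


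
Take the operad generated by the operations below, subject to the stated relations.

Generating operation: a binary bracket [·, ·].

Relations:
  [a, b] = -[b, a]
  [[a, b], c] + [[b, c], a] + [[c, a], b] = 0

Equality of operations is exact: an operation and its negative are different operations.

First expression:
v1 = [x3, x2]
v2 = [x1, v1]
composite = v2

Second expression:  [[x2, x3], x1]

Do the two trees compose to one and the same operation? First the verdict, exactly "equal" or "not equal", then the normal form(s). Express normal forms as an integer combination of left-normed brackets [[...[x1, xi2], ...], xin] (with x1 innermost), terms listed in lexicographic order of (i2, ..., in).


equal: each reduces to -[[x1, x2], x3] + [[x1, x3], x2]

Reducing the first expression gives -[[x1, x2], x3] + [[x1, x3], x2]
Reducing the second expression gives -[[x1, x2], x3] + [[x1, x3], x2]
The forms coincide; equal.


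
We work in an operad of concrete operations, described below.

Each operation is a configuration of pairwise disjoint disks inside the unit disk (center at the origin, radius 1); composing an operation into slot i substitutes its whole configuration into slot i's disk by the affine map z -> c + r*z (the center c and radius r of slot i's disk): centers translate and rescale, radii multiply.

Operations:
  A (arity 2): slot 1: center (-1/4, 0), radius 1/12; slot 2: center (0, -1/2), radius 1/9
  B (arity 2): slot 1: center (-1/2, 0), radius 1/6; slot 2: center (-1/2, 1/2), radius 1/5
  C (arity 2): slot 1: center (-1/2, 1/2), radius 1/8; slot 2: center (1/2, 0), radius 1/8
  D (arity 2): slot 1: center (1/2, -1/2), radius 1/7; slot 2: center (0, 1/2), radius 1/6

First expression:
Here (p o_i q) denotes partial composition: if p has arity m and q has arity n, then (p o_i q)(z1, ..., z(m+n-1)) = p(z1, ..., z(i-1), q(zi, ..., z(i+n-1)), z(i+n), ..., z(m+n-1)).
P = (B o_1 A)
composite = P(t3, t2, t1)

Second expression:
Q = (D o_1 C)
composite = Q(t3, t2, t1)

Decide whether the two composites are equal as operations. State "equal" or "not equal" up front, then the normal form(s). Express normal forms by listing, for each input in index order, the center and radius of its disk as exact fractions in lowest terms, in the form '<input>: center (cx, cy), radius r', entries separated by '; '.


Normal form of the first expression: t1: center (-1/2, 1/2), radius 1/5; t2: center (-1/2, -1/12), radius 1/54; t3: center (-13/24, 0), radius 1/72
Normal form of the second expression: t1: center (0, 1/2), radius 1/6; t2: center (4/7, -1/2), radius 1/56; t3: center (3/7, -3/7), radius 1/56
The normal forms differ: not equal.

not equal; first: t1: center (-1/2, 1/2), radius 1/5; t2: center (-1/2, -1/12), radius 1/54; t3: center (-13/24, 0), radius 1/72; second: t1: center (0, 1/2), radius 1/6; t2: center (4/7, -1/2), radius 1/56; t3: center (3/7, -3/7), radius 1/56


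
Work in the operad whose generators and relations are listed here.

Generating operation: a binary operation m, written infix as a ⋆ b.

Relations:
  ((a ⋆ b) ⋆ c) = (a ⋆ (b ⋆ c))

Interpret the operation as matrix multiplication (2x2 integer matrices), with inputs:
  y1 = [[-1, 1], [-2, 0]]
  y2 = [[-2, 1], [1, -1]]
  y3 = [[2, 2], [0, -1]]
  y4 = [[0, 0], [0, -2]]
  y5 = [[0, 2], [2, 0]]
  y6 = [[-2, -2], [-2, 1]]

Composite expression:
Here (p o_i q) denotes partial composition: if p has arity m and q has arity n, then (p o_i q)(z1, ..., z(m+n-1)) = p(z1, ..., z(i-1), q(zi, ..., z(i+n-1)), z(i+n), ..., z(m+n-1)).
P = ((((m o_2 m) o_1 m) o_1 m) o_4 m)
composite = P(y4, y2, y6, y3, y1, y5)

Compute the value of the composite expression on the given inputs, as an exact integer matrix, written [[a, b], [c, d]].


(y4 ⋆ y2) = [[0, 0], [-2, 2]]
((y4 ⋆ y2) ⋆ y6) = [[0, 0], [0, 6]]
(y3 ⋆ y1) = [[-6, 2], [2, 0]]
((y3 ⋆ y1) ⋆ y5) = [[4, -12], [0, 4]]
(((y4 ⋆ y2) ⋆ y6) ⋆ ((y3 ⋆ y1) ⋆ y5)) = [[0, 0], [0, 24]]

[[0, 0], [0, 24]]


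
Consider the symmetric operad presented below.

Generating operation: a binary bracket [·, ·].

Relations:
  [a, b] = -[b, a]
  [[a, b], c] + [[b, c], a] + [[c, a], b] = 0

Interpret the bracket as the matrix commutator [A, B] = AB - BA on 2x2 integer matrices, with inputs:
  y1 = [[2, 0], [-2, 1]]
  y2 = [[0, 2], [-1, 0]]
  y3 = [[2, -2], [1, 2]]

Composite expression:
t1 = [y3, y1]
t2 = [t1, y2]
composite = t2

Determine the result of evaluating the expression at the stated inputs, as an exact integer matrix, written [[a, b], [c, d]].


[[-4, 16], [8, 4]]


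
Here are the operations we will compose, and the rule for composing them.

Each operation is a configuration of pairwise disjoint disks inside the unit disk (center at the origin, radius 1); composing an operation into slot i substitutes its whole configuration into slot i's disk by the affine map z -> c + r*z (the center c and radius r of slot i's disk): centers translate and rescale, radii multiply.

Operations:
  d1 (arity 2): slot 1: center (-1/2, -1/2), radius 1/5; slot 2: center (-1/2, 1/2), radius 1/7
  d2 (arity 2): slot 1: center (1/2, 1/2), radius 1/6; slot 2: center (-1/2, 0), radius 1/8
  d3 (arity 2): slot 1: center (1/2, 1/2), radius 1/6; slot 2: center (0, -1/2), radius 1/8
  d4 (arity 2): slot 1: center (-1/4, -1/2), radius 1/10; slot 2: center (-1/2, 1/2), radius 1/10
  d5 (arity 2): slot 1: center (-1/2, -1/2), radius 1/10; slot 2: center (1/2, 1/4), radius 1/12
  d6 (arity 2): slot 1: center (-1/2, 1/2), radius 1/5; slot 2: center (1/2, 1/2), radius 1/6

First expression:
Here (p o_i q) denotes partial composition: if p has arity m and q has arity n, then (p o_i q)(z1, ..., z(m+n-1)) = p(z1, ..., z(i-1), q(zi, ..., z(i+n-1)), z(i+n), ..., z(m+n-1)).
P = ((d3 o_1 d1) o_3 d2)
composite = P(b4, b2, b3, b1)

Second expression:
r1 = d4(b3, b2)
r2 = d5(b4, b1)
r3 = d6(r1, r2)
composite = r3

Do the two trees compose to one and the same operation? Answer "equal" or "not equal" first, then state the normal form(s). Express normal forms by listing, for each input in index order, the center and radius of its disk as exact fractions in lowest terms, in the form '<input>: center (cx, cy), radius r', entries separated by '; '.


not equal — first b1: center (-1/16, -1/2), radius 1/64; b2: center (5/12, 7/12), radius 1/42; b3: center (1/16, -7/16), radius 1/48; b4: center (5/12, 5/12), radius 1/30, second b1: center (7/12, 13/24), radius 1/72; b2: center (-3/5, 3/5), radius 1/50; b3: center (-11/20, 2/5), radius 1/50; b4: center (5/12, 5/12), radius 1/60

Normal form of the first expression: b1: center (-1/16, -1/2), radius 1/64; b2: center (5/12, 7/12), radius 1/42; b3: center (1/16, -7/16), radius 1/48; b4: center (5/12, 5/12), radius 1/30
Normal form of the second expression: b1: center (7/12, 13/24), radius 1/72; b2: center (-3/5, 3/5), radius 1/50; b3: center (-11/20, 2/5), radius 1/50; b4: center (5/12, 5/12), radius 1/60
Distinct normal forms: not equal.


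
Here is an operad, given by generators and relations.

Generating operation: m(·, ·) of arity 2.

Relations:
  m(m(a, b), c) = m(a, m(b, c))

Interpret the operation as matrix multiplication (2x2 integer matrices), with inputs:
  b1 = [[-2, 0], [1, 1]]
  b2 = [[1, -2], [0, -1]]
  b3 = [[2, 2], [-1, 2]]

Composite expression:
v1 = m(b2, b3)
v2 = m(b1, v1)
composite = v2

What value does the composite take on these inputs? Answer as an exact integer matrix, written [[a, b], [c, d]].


[[-8, 4], [5, -4]]

m(b2, b3) = [[4, -2], [1, -2]]
m(b1, m(b2, b3)) = [[-8, 4], [5, -4]]


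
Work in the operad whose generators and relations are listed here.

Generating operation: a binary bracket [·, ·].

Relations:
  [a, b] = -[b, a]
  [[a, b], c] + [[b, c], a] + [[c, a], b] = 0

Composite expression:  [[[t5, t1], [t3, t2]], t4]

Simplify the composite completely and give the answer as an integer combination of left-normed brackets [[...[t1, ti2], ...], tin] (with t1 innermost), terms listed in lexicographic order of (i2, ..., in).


[[[[t1, t5], t2], t3], t4] - [[[[t1, t5], t3], t2], t4]

In the tensor algebra, words opening t1 carry the t1-anchored form.
Composite bracket: [[[t5, t1], [t3, t2]], t4]
Expanding via [a, b] = ab - ba: 16 signed words (2^4 = 16).
Only words starting with t1 matter:
  sign of t1t5t2t3t4 is +1, so it contributes +[[[[t1, t5], t2], t3], t4]
  sign of t1t5t3t2t4 is -1, so it contributes -[[[[t1, t5], t3], t2], t4]


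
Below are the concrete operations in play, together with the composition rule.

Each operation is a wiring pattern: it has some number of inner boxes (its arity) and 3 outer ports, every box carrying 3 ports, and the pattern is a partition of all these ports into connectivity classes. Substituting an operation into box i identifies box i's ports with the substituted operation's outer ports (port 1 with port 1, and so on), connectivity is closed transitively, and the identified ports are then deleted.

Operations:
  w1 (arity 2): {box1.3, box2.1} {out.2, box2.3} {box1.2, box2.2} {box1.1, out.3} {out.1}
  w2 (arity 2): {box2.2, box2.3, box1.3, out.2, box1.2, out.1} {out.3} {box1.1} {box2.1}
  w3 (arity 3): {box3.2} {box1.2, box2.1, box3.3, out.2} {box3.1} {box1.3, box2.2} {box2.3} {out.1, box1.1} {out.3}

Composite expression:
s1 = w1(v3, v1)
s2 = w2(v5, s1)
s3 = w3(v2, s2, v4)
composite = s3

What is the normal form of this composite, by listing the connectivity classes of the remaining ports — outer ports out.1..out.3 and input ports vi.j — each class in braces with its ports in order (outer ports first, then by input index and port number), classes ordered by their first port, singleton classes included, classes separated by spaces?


{out.1, v2.1} {out.2, v1.3, v2.2, v2.3, v3.1, v4.3, v5.2, v5.3} {out.3} {v1.1, v3.3} {v1.2, v3.2} {v4.1} {v4.2} {v5.1}

Treat the ports identified at w3 as solder joints: merge, then drop.
w1 over (v3, v1) gives {out.1} {out.2, v1.3} {out.3, v3.1} {v1.1, v3.3} {v1.2, v3.2}, out.j being that stage's outer ports
w2 over (v5, v3, v1) gives {out.1, out.2, v1.3, v3.1, v5.2, v5.3} {out.3} {v1.1, v3.3} {v1.2, v3.2} {v5.1}, out.j being that stage's outer ports
w3 over (v2, v5, v3, v1, v4) gives {out.1, v2.1} {out.2, v1.3, v2.2, v2.3, v3.1, v4.3, v5.2, v5.3} {out.3} {v1.1, v3.3} {v1.2, v3.2} {v4.1} {v4.2} {v5.1}, out.j being that stage's outer ports


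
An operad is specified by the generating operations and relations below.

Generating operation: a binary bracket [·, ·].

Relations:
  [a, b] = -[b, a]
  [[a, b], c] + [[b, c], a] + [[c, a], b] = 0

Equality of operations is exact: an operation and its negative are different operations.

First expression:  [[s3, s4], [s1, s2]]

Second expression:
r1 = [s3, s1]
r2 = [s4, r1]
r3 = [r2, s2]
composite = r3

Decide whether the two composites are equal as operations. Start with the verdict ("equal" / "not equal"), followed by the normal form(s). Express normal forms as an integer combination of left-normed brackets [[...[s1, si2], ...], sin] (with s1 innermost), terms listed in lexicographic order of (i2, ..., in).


not equal; first: -[[[s1, s2], s3], s4] + [[[s1, s2], s4], s3]; second: [[[s1, s3], s4], s2]

Reducing the first expression gives -[[[s1, s2], s3], s4] + [[[s1, s2], s4], s3]
Reducing the second expression gives [[[s1, s3], s4], s2]
They disagree, so not equal.


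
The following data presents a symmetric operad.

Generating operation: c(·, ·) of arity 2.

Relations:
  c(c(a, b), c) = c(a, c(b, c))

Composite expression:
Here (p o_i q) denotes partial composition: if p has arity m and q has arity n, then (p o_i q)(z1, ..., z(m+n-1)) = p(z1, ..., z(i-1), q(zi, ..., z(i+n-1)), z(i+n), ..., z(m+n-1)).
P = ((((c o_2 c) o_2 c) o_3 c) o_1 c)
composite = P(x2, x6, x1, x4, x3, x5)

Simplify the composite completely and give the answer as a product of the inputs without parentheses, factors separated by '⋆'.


All parenthesizations of c agree; list the x-inputs left to right.
c(x2, x6) linearizes to x2 ⋆ x6
c(x4, x3) linearizes to x4 ⋆ x3
c(x1, c(x4, x3)) linearizes to x1 ⋆ x4 ⋆ x3
c(c(x1, c(x4, x3)), x5) linearizes to x1 ⋆ x4 ⋆ x3 ⋆ x5
c(c(x2, x6), c(c(x1, c(x4, x3)), x5)) linearizes to x2 ⋆ x6 ⋆ x1 ⋆ x4 ⋆ x3 ⋆ x5

x2 ⋆ x6 ⋆ x1 ⋆ x4 ⋆ x3 ⋆ x5


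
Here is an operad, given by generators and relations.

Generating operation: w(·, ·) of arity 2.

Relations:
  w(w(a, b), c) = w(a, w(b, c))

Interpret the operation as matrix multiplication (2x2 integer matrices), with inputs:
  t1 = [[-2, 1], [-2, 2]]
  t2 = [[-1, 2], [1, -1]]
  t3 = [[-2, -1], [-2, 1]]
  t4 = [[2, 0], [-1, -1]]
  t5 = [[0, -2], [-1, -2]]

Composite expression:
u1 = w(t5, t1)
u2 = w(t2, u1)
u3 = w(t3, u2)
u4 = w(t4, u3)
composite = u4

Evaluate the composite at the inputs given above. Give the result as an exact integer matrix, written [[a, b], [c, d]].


[[-28, 22], [32, -24]]
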